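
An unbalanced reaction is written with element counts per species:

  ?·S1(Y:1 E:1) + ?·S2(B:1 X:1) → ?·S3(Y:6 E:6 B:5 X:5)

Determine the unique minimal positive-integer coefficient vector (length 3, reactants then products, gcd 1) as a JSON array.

Coefficients: [6, 5, 1]

Y: 6·1+5·0 = 6 | 1·6 = 6
E: 6·1+5·0 = 6 | 1·6 = 6
B: 6·0+5·1 = 5 | 1·5 = 5
X: 6·0+5·1 = 5 | 1·5 = 5
gcd(6,5,1) = 1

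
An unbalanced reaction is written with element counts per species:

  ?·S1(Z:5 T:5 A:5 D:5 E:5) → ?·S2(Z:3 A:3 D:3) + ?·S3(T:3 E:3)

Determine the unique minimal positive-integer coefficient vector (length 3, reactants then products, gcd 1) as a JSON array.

Coefficients: [3, 5, 5]

Z: 3·5 = 15 | 5·3+5·0 = 15
T: 3·5 = 15 | 5·0+5·3 = 15
A: 3·5 = 15 | 5·3+5·0 = 15
D: 3·5 = 15 | 5·3+5·0 = 15
E: 3·5 = 15 | 5·0+5·3 = 15
gcd(3,5,5) = 1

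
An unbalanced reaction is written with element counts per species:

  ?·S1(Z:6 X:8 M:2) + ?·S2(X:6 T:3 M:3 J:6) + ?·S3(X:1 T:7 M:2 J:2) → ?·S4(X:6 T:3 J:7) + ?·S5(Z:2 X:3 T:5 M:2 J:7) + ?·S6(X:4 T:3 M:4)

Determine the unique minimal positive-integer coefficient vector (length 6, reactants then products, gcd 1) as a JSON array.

Z: 1·6+6·0+3·0 = 6 | 3·0+3·2+5·0 = 6
X: 1·8+6·6+3·1 = 47 | 3·6+3·3+5·4 = 47
T: 1·0+6·3+3·7 = 39 | 3·3+3·5+5·3 = 39
M: 1·2+6·3+3·2 = 26 | 3·0+3·2+5·4 = 26
J: 1·0+6·6+3·2 = 42 | 3·7+3·7+5·0 = 42
gcd(1,6,3,3,3,5) = 1

Coefficients: [1, 6, 3, 3, 3, 5]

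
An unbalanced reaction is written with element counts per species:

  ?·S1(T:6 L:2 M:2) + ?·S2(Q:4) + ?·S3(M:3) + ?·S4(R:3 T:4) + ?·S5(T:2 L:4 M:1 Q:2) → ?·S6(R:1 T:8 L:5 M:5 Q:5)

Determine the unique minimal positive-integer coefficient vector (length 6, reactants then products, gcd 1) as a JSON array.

Coefficients: [5, 5, 5, 2, 5, 6]

R: 5·0+5·0+5·0+2·3+5·0 = 6 | 6·1 = 6
T: 5·6+5·0+5·0+2·4+5·2 = 48 | 6·8 = 48
L: 5·2+5·0+5·0+2·0+5·4 = 30 | 6·5 = 30
M: 5·2+5·0+5·3+2·0+5·1 = 30 | 6·5 = 30
Q: 5·0+5·4+5·0+2·0+5·2 = 30 | 6·5 = 30
gcd(5,5,5,2,5,6) = 1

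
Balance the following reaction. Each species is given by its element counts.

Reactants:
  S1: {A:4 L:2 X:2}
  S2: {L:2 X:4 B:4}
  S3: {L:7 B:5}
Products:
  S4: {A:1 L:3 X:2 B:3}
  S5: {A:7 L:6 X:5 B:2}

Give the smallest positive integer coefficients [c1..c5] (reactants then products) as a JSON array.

Coefficients: [5, 3, 2, 6, 2]

A: 5·4+3·0+2·0 = 20 | 6·1+2·7 = 20
L: 5·2+3·2+2·7 = 30 | 6·3+2·6 = 30
X: 5·2+3·4+2·0 = 22 | 6·2+2·5 = 22
B: 5·0+3·4+2·5 = 22 | 6·3+2·2 = 22
gcd(5,3,2,6,2) = 1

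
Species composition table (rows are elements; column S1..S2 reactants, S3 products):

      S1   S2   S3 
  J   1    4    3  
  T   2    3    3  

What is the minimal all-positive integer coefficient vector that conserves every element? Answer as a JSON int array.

J: 3·1+3·4 = 15 | 5·3 = 15
T: 3·2+3·3 = 15 | 5·3 = 15
gcd(3,3,5) = 1

Coefficients: [3, 3, 5]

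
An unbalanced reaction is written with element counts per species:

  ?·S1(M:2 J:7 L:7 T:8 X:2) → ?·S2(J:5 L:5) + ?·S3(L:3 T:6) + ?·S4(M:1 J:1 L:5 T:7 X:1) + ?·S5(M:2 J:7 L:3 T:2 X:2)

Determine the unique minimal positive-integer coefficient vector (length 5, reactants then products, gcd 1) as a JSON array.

M: 6·2 = 12 | 1·0+4·0+2·1+5·2 = 12
J: 6·7 = 42 | 1·5+4·0+2·1+5·7 = 42
L: 6·7 = 42 | 1·5+4·3+2·5+5·3 = 42
T: 6·8 = 48 | 1·0+4·6+2·7+5·2 = 48
X: 6·2 = 12 | 1·0+4·0+2·1+5·2 = 12
gcd(6,1,4,2,5) = 1

Coefficients: [6, 1, 4, 2, 5]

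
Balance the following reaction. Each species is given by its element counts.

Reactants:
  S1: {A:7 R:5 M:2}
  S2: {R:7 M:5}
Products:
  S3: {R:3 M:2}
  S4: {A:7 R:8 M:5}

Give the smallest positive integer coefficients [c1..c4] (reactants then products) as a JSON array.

A: 1·7+3·0 = 7 | 6·0+1·7 = 7
R: 1·5+3·7 = 26 | 6·3+1·8 = 26
M: 1·2+3·5 = 17 | 6·2+1·5 = 17
gcd(1,3,6,1) = 1

Coefficients: [1, 3, 6, 1]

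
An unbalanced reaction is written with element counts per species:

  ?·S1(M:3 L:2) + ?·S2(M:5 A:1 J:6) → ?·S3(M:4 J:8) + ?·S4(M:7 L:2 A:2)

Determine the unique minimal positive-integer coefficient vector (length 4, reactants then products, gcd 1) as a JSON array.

M: 2·3+4·5 = 26 | 3·4+2·7 = 26
L: 2·2+4·0 = 4 | 3·0+2·2 = 4
A: 2·0+4·1 = 4 | 3·0+2·2 = 4
J: 2·0+4·6 = 24 | 3·8+2·0 = 24
gcd(2,4,3,2) = 1

Coefficients: [2, 4, 3, 2]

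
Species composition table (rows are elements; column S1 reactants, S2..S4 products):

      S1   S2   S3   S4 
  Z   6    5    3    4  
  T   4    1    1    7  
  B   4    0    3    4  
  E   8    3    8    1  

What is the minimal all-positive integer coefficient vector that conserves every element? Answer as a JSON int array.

Coefficients: [5, 2, 4, 2]

Z: 5·6 = 30 | 2·5+4·3+2·4 = 30
T: 5·4 = 20 | 2·1+4·1+2·7 = 20
B: 5·4 = 20 | 2·0+4·3+2·4 = 20
E: 5·8 = 40 | 2·3+4·8+2·1 = 40
gcd(5,2,4,2) = 1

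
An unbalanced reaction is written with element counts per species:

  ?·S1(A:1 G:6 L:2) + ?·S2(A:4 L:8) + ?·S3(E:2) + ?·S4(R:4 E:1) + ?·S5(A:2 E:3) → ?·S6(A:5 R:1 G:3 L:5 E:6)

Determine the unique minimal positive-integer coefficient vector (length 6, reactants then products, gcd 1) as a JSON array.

A: 2·1+2·4+4·0+1·0+5·2 = 20 | 4·5 = 20
R: 2·0+2·0+4·0+1·4+5·0 = 4 | 4·1 = 4
G: 2·6+2·0+4·0+1·0+5·0 = 12 | 4·3 = 12
L: 2·2+2·8+4·0+1·0+5·0 = 20 | 4·5 = 20
E: 2·0+2·0+4·2+1·1+5·3 = 24 | 4·6 = 24
gcd(2,2,4,1,5,4) = 1

Coefficients: [2, 2, 4, 1, 5, 4]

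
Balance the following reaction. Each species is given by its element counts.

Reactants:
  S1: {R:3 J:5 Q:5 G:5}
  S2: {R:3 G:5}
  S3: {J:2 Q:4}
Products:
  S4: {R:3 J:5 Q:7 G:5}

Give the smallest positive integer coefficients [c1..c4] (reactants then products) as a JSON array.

R: 3·3+2·3+5·0 = 15 | 5·3 = 15
J: 3·5+2·0+5·2 = 25 | 5·5 = 25
Q: 3·5+2·0+5·4 = 35 | 5·7 = 35
G: 3·5+2·5+5·0 = 25 | 5·5 = 25
gcd(3,2,5,5) = 1

Coefficients: [3, 2, 5, 5]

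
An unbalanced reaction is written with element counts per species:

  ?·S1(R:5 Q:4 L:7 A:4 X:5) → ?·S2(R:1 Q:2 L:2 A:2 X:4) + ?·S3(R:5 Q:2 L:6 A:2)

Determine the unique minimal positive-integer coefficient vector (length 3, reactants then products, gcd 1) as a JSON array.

Coefficients: [4, 5, 3]

R: 4·5 = 20 | 5·1+3·5 = 20
Q: 4·4 = 16 | 5·2+3·2 = 16
L: 4·7 = 28 | 5·2+3·6 = 28
A: 4·4 = 16 | 5·2+3·2 = 16
X: 4·5 = 20 | 5·4+3·0 = 20
gcd(4,5,3) = 1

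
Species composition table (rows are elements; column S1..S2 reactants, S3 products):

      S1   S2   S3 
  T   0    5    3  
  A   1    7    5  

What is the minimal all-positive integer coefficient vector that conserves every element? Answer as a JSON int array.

T: 4·0+3·5 = 15 | 5·3 = 15
A: 4·1+3·7 = 25 | 5·5 = 25
gcd(4,3,5) = 1

Coefficients: [4, 3, 5]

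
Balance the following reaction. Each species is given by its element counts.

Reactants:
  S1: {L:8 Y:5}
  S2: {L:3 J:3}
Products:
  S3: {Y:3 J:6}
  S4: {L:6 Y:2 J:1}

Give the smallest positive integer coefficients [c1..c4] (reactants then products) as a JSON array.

Coefficients: [3, 4, 1, 6]

L: 3·8+4·3 = 36 | 1·0+6·6 = 36
Y: 3·5+4·0 = 15 | 1·3+6·2 = 15
J: 3·0+4·3 = 12 | 1·6+6·1 = 12
gcd(3,4,1,6) = 1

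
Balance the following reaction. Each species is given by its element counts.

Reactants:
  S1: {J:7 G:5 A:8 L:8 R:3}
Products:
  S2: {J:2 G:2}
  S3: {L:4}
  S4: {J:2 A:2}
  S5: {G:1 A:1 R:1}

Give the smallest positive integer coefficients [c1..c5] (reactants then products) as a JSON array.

Coefficients: [2, 2, 4, 5, 6]

J: 2·7 = 14 | 2·2+4·0+5·2+6·0 = 14
G: 2·5 = 10 | 2·2+4·0+5·0+6·1 = 10
A: 2·8 = 16 | 2·0+4·0+5·2+6·1 = 16
L: 2·8 = 16 | 2·0+4·4+5·0+6·0 = 16
R: 2·3 = 6 | 2·0+4·0+5·0+6·1 = 6
gcd(2,2,4,5,6) = 1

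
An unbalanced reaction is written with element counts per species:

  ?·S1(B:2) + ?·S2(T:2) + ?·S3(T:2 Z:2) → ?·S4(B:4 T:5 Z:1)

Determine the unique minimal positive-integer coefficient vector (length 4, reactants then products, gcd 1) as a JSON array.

Coefficients: [4, 4, 1, 2]

B: 4·2+4·0+1·0 = 8 | 2·4 = 8
T: 4·0+4·2+1·2 = 10 | 2·5 = 10
Z: 4·0+4·0+1·2 = 2 | 2·1 = 2
gcd(4,4,1,2) = 1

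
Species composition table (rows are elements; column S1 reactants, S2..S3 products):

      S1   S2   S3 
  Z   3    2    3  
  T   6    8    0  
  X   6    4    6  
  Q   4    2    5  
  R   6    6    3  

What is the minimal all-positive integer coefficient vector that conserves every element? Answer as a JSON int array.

Coefficients: [4, 3, 2]

Z: 4·3 = 12 | 3·2+2·3 = 12
T: 4·6 = 24 | 3·8+2·0 = 24
X: 4·6 = 24 | 3·4+2·6 = 24
Q: 4·4 = 16 | 3·2+2·5 = 16
R: 4·6 = 24 | 3·6+2·3 = 24
gcd(4,3,2) = 1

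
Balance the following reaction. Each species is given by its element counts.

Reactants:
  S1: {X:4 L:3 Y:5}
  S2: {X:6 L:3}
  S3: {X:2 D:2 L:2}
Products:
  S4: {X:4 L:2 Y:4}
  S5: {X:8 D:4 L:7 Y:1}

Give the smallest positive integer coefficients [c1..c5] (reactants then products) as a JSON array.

X: 3·4+2·6+6·2 = 36 | 3·4+3·8 = 36
D: 3·0+2·0+6·2 = 12 | 3·0+3·4 = 12
L: 3·3+2·3+6·2 = 27 | 3·2+3·7 = 27
Y: 3·5+2·0+6·0 = 15 | 3·4+3·1 = 15
gcd(3,2,6,3,3) = 1

Coefficients: [3, 2, 6, 3, 3]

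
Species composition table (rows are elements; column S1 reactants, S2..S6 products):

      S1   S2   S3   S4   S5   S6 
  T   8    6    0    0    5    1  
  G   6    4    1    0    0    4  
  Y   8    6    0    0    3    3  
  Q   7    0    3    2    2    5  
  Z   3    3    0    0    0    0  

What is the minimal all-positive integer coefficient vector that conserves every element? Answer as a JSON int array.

Coefficients: [3, 3, 2, 4, 1, 1]

T: 3·8 = 24 | 3·6+2·0+4·0+1·5+1·1 = 24
G: 3·6 = 18 | 3·4+2·1+4·0+1·0+1·4 = 18
Y: 3·8 = 24 | 3·6+2·0+4·0+1·3+1·3 = 24
Q: 3·7 = 21 | 3·0+2·3+4·2+1·2+1·5 = 21
Z: 3·3 = 9 | 3·3+2·0+4·0+1·0+1·0 = 9
gcd(3,3,2,4,1,1) = 1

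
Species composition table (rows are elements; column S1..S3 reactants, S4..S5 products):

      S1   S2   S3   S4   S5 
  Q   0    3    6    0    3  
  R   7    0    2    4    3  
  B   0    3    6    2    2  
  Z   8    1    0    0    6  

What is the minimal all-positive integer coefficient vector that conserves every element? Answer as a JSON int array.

Coefficients: [4, 4, 1, 3, 6]

Q: 4·0+4·3+1·6 = 18 | 3·0+6·3 = 18
R: 4·7+4·0+1·2 = 30 | 3·4+6·3 = 30
B: 4·0+4·3+1·6 = 18 | 3·2+6·2 = 18
Z: 4·8+4·1+1·0 = 36 | 3·0+6·6 = 36
gcd(4,4,1,3,6) = 1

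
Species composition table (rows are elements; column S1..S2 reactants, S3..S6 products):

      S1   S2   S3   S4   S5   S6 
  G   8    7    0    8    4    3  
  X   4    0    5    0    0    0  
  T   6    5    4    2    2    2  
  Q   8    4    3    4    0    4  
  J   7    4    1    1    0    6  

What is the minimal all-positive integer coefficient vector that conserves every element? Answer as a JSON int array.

G: 5·8+2·7 = 54 | 4·0+3·8+3·4+6·3 = 54
X: 5·4+2·0 = 20 | 4·5+3·0+3·0+6·0 = 20
T: 5·6+2·5 = 40 | 4·4+3·2+3·2+6·2 = 40
Q: 5·8+2·4 = 48 | 4·3+3·4+3·0+6·4 = 48
J: 5·7+2·4 = 43 | 4·1+3·1+3·0+6·6 = 43
gcd(5,2,4,3,3,6) = 1

Coefficients: [5, 2, 4, 3, 3, 6]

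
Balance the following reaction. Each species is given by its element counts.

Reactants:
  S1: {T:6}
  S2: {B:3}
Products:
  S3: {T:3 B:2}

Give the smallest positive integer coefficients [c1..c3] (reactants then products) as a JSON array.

T: 3·6+4·0 = 18 | 6·3 = 18
B: 3·0+4·3 = 12 | 6·2 = 12
gcd(3,4,6) = 1

Coefficients: [3, 4, 6]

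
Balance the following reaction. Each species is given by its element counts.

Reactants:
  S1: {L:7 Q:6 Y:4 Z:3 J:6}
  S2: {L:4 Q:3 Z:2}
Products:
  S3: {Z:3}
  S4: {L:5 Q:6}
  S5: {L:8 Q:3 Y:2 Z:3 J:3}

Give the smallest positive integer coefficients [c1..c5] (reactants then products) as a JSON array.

Coefficients: [1, 6, 3, 3, 2]

L: 1·7+6·4 = 31 | 3·0+3·5+2·8 = 31
Q: 1·6+6·3 = 24 | 3·0+3·6+2·3 = 24
Y: 1·4+6·0 = 4 | 3·0+3·0+2·2 = 4
Z: 1·3+6·2 = 15 | 3·3+3·0+2·3 = 15
J: 1·6+6·0 = 6 | 3·0+3·0+2·3 = 6
gcd(1,6,3,3,2) = 1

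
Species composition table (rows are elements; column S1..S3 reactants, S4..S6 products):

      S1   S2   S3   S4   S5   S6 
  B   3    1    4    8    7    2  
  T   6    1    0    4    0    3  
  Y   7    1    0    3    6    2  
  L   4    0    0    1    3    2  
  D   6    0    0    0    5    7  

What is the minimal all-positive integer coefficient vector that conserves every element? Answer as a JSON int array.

Coefficients: [2, 3, 6, 3, 1, 1]

B: 2·3+3·1+6·4 = 33 | 3·8+1·7+1·2 = 33
T: 2·6+3·1+6·0 = 15 | 3·4+1·0+1·3 = 15
Y: 2·7+3·1+6·0 = 17 | 3·3+1·6+1·2 = 17
L: 2·4+3·0+6·0 = 8 | 3·1+1·3+1·2 = 8
D: 2·6+3·0+6·0 = 12 | 3·0+1·5+1·7 = 12
gcd(2,3,6,3,1,1) = 1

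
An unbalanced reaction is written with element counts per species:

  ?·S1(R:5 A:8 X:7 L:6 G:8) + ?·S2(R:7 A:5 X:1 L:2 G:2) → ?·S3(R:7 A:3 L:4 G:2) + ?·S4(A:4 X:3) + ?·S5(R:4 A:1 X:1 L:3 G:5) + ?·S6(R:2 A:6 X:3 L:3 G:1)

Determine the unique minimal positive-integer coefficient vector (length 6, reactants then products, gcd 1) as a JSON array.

R: 3·5+2·7 = 29 | 1·7+5·0+5·4+1·2 = 29
A: 3·8+2·5 = 34 | 1·3+5·4+5·1+1·6 = 34
X: 3·7+2·1 = 23 | 1·0+5·3+5·1+1·3 = 23
L: 3·6+2·2 = 22 | 1·4+5·0+5·3+1·3 = 22
G: 3·8+2·2 = 28 | 1·2+5·0+5·5+1·1 = 28
gcd(3,2,1,5,5,1) = 1

Coefficients: [3, 2, 1, 5, 5, 1]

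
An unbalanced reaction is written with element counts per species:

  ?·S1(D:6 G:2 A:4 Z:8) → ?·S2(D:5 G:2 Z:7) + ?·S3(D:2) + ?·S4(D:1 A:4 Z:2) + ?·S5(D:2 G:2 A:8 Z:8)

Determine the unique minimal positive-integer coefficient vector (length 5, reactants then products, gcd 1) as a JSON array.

Coefficients: [6, 4, 5, 2, 2]

D: 6·6 = 36 | 4·5+5·2+2·1+2·2 = 36
G: 6·2 = 12 | 4·2+5·0+2·0+2·2 = 12
A: 6·4 = 24 | 4·0+5·0+2·4+2·8 = 24
Z: 6·8 = 48 | 4·7+5·0+2·2+2·8 = 48
gcd(6,4,5,2,2) = 1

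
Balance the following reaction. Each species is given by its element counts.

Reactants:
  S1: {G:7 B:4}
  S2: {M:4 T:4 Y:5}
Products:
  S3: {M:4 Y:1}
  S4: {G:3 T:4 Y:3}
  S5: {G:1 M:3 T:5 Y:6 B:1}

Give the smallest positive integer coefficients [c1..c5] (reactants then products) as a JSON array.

Coefficients: [1, 6, 3, 1, 4]

G: 1·7+6·0 = 7 | 3·0+1·3+4·1 = 7
M: 1·0+6·4 = 24 | 3·4+1·0+4·3 = 24
T: 1·0+6·4 = 24 | 3·0+1·4+4·5 = 24
Y: 1·0+6·5 = 30 | 3·1+1·3+4·6 = 30
B: 1·4+6·0 = 4 | 3·0+1·0+4·1 = 4
gcd(1,6,3,1,4) = 1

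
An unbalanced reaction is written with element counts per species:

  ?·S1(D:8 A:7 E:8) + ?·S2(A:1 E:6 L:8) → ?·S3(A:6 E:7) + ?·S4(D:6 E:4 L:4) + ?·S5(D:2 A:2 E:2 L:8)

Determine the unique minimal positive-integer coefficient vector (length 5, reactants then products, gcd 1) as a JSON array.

Coefficients: [5, 5, 6, 6, 2]

D: 5·8+5·0 = 40 | 6·0+6·6+2·2 = 40
A: 5·7+5·1 = 40 | 6·6+6·0+2·2 = 40
E: 5·8+5·6 = 70 | 6·7+6·4+2·2 = 70
L: 5·0+5·8 = 40 | 6·0+6·4+2·8 = 40
gcd(5,5,6,6,2) = 1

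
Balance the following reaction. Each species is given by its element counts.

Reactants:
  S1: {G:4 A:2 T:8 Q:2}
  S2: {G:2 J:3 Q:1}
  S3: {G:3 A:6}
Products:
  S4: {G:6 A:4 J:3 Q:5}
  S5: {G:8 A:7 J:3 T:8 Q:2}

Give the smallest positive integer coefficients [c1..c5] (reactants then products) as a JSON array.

G: 4·4+5·2+4·3 = 38 | 1·6+4·8 = 38
A: 4·2+5·0+4·6 = 32 | 1·4+4·7 = 32
J: 4·0+5·3+4·0 = 15 | 1·3+4·3 = 15
T: 4·8+5·0+4·0 = 32 | 1·0+4·8 = 32
Q: 4·2+5·1+4·0 = 13 | 1·5+4·2 = 13
gcd(4,5,4,1,4) = 1

Coefficients: [4, 5, 4, 1, 4]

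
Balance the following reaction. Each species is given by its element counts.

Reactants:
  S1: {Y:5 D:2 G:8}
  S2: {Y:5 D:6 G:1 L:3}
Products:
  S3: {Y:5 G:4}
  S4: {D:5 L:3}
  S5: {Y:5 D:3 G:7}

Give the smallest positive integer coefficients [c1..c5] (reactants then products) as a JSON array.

Coefficients: [6, 3, 4, 3, 5]

Y: 6·5+3·5 = 45 | 4·5+3·0+5·5 = 45
D: 6·2+3·6 = 30 | 4·0+3·5+5·3 = 30
G: 6·8+3·1 = 51 | 4·4+3·0+5·7 = 51
L: 6·0+3·3 = 9 | 4·0+3·3+5·0 = 9
gcd(6,3,4,3,5) = 1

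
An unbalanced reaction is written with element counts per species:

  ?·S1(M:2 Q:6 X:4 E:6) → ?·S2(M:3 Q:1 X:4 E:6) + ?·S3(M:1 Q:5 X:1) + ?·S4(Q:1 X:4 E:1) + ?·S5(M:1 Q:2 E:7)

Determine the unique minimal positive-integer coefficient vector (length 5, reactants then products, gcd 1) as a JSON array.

M: 5·2 = 10 | 1·3+4·1+3·0+3·1 = 10
Q: 5·6 = 30 | 1·1+4·5+3·1+3·2 = 30
X: 5·4 = 20 | 1·4+4·1+3·4+3·0 = 20
E: 5·6 = 30 | 1·6+4·0+3·1+3·7 = 30
gcd(5,1,4,3,3) = 1

Coefficients: [5, 1, 4, 3, 3]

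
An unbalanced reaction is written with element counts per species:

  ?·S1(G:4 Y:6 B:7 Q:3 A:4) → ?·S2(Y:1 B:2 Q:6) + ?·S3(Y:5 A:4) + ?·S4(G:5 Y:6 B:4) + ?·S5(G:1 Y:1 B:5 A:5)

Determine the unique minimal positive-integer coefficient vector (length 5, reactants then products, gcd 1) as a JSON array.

G: 6·4 = 24 | 3·0+1·0+4·5+4·1 = 24
Y: 6·6 = 36 | 3·1+1·5+4·6+4·1 = 36
B: 6·7 = 42 | 3·2+1·0+4·4+4·5 = 42
Q: 6·3 = 18 | 3·6+1·0+4·0+4·0 = 18
A: 6·4 = 24 | 3·0+1·4+4·0+4·5 = 24
gcd(6,3,1,4,4) = 1

Coefficients: [6, 3, 1, 4, 4]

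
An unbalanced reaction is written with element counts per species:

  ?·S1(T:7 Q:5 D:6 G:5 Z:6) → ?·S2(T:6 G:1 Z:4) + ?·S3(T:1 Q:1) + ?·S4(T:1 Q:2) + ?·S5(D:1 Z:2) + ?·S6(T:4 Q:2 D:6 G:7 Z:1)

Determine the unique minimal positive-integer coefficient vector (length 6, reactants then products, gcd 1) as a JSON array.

T: 3·7 = 21 | 1·6+3·1+4·1+6·0+2·4 = 21
Q: 3·5 = 15 | 1·0+3·1+4·2+6·0+2·2 = 15
D: 3·6 = 18 | 1·0+3·0+4·0+6·1+2·6 = 18
G: 3·5 = 15 | 1·1+3·0+4·0+6·0+2·7 = 15
Z: 3·6 = 18 | 1·4+3·0+4·0+6·2+2·1 = 18
gcd(3,1,3,4,6,2) = 1

Coefficients: [3, 1, 3, 4, 6, 2]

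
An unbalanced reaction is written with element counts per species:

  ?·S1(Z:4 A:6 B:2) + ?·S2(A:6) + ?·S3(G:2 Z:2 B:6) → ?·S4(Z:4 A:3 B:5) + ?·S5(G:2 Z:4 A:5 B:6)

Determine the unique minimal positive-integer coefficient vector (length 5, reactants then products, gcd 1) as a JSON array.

G: 5·0+1·0+6·2 = 12 | 2·0+6·2 = 12
Z: 5·4+1·0+6·2 = 32 | 2·4+6·4 = 32
A: 5·6+1·6+6·0 = 36 | 2·3+6·5 = 36
B: 5·2+1·0+6·6 = 46 | 2·5+6·6 = 46
gcd(5,1,6,2,6) = 1

Coefficients: [5, 1, 6, 2, 6]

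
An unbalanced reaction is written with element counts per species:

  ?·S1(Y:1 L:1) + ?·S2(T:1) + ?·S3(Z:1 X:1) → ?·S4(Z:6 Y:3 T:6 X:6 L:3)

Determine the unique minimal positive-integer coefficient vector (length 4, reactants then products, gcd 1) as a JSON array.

Coefficients: [3, 6, 6, 1]

Z: 3·0+6·0+6·1 = 6 | 1·6 = 6
Y: 3·1+6·0+6·0 = 3 | 1·3 = 3
T: 3·0+6·1+6·0 = 6 | 1·6 = 6
X: 3·0+6·0+6·1 = 6 | 1·6 = 6
L: 3·1+6·0+6·0 = 3 | 1·3 = 3
gcd(3,6,6,1) = 1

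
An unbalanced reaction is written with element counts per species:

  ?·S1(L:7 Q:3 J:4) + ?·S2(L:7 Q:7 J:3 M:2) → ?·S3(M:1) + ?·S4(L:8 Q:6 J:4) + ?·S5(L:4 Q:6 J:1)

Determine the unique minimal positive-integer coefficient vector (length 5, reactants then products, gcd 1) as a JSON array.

L: 1·7+3·7 = 28 | 6·0+3·8+1·4 = 28
Q: 1·3+3·7 = 24 | 6·0+3·6+1·6 = 24
J: 1·4+3·3 = 13 | 6·0+3·4+1·1 = 13
M: 1·0+3·2 = 6 | 6·1+3·0+1·0 = 6
gcd(1,3,6,3,1) = 1

Coefficients: [1, 3, 6, 3, 1]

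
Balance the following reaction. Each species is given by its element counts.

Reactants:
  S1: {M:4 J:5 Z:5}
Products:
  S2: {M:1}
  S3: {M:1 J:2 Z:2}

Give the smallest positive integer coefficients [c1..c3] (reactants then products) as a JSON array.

M: 2·4 = 8 | 3·1+5·1 = 8
J: 2·5 = 10 | 3·0+5·2 = 10
Z: 2·5 = 10 | 3·0+5·2 = 10
gcd(2,3,5) = 1

Coefficients: [2, 3, 5]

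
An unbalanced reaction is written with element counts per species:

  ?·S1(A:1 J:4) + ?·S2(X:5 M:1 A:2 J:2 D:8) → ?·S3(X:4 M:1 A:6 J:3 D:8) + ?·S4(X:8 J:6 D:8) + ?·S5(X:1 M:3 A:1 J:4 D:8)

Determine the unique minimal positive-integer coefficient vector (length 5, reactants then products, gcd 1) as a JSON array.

Coefficients: [3, 5, 2, 2, 1]

X: 3·0+5·5 = 25 | 2·4+2·8+1·1 = 25
M: 3·0+5·1 = 5 | 2·1+2·0+1·3 = 5
A: 3·1+5·2 = 13 | 2·6+2·0+1·1 = 13
J: 3·4+5·2 = 22 | 2·3+2·6+1·4 = 22
D: 3·0+5·8 = 40 | 2·8+2·8+1·8 = 40
gcd(3,5,2,2,1) = 1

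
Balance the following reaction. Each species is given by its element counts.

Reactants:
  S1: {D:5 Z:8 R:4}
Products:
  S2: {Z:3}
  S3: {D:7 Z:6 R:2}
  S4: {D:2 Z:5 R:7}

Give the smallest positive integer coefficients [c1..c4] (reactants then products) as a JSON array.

D: 5·5 = 25 | 4·0+3·7+2·2 = 25
Z: 5·8 = 40 | 4·3+3·6+2·5 = 40
R: 5·4 = 20 | 4·0+3·2+2·7 = 20
gcd(5,4,3,2) = 1

Coefficients: [5, 4, 3, 2]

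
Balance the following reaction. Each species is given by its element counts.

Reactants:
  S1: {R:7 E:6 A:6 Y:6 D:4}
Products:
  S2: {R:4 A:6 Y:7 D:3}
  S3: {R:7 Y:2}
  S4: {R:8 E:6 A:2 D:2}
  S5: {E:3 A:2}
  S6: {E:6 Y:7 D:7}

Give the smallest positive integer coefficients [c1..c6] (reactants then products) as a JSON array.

R: 5·7 = 35 | 3·4+1·7+2·8+4·0+1·0 = 35
E: 5·6 = 30 | 3·0+1·0+2·6+4·3+1·6 = 30
A: 5·6 = 30 | 3·6+1·0+2·2+4·2+1·0 = 30
Y: 5·6 = 30 | 3·7+1·2+2·0+4·0+1·7 = 30
D: 5·4 = 20 | 3·3+1·0+2·2+4·0+1·7 = 20
gcd(5,3,1,2,4,1) = 1

Coefficients: [5, 3, 1, 2, 4, 1]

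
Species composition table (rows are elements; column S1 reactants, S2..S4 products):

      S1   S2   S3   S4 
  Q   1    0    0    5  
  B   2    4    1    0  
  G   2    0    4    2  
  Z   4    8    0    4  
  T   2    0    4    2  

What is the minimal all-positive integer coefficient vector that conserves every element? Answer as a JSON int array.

Q: 5·1 = 5 | 2·0+2·0+1·5 = 5
B: 5·2 = 10 | 2·4+2·1+1·0 = 10
G: 5·2 = 10 | 2·0+2·4+1·2 = 10
Z: 5·4 = 20 | 2·8+2·0+1·4 = 20
T: 5·2 = 10 | 2·0+2·4+1·2 = 10
gcd(5,2,2,1) = 1

Coefficients: [5, 2, 2, 1]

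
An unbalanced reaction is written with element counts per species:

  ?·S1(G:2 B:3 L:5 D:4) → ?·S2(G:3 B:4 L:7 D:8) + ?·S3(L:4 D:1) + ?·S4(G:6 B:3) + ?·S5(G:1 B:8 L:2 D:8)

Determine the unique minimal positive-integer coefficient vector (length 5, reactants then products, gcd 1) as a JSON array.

G: 5·2 = 10 | 1·3+4·0+1·6+1·1 = 10
B: 5·3 = 15 | 1·4+4·0+1·3+1·8 = 15
L: 5·5 = 25 | 1·7+4·4+1·0+1·2 = 25
D: 5·4 = 20 | 1·8+4·1+1·0+1·8 = 20
gcd(5,1,4,1,1) = 1

Coefficients: [5, 1, 4, 1, 1]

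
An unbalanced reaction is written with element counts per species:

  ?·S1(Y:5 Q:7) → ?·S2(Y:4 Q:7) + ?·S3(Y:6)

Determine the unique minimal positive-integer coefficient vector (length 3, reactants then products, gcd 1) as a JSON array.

Coefficients: [6, 6, 1]

Y: 6·5 = 30 | 6·4+1·6 = 30
Q: 6·7 = 42 | 6·7+1·0 = 42
gcd(6,6,1) = 1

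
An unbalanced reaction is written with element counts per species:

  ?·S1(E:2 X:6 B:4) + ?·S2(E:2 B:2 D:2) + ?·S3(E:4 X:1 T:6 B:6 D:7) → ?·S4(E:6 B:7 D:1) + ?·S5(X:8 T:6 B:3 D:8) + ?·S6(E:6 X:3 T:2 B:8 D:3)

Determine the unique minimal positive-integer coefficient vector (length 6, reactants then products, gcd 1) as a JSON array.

Coefficients: [6, 5, 5, 4, 4, 3]

E: 6·2+5·2+5·4 = 42 | 4·6+4·0+3·6 = 42
X: 6·6+5·0+5·1 = 41 | 4·0+4·8+3·3 = 41
T: 6·0+5·0+5·6 = 30 | 4·0+4·6+3·2 = 30
B: 6·4+5·2+5·6 = 64 | 4·7+4·3+3·8 = 64
D: 6·0+5·2+5·7 = 45 | 4·1+4·8+3·3 = 45
gcd(6,5,5,4,4,3) = 1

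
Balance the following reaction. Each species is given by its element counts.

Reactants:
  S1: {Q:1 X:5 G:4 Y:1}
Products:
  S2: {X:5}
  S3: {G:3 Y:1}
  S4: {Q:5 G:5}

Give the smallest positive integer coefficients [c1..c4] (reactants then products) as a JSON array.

Coefficients: [5, 5, 5, 1]

Q: 5·1 = 5 | 5·0+5·0+1·5 = 5
X: 5·5 = 25 | 5·5+5·0+1·0 = 25
G: 5·4 = 20 | 5·0+5·3+1·5 = 20
Y: 5·1 = 5 | 5·0+5·1+1·0 = 5
gcd(5,5,5,1) = 1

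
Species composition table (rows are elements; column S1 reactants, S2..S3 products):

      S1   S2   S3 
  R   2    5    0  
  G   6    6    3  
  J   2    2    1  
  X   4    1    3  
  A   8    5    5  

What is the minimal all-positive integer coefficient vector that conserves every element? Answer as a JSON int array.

Coefficients: [5, 2, 6]

R: 5·2 = 10 | 2·5+6·0 = 10
G: 5·6 = 30 | 2·6+6·3 = 30
J: 5·2 = 10 | 2·2+6·1 = 10
X: 5·4 = 20 | 2·1+6·3 = 20
A: 5·8 = 40 | 2·5+6·5 = 40
gcd(5,2,6) = 1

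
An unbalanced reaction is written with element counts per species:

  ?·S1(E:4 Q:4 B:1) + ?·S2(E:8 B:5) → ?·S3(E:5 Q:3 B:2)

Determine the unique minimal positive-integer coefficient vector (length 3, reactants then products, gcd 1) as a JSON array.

E: 3·4+1·8 = 20 | 4·5 = 20
Q: 3·4+1·0 = 12 | 4·3 = 12
B: 3·1+1·5 = 8 | 4·2 = 8
gcd(3,1,4) = 1

Coefficients: [3, 1, 4]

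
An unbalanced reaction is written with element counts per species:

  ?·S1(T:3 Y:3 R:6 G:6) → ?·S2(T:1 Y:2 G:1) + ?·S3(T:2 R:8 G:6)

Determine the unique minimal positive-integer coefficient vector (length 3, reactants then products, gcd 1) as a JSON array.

Coefficients: [4, 6, 3]

T: 4·3 = 12 | 6·1+3·2 = 12
Y: 4·3 = 12 | 6·2+3·0 = 12
R: 4·6 = 24 | 6·0+3·8 = 24
G: 4·6 = 24 | 6·1+3·6 = 24
gcd(4,6,3) = 1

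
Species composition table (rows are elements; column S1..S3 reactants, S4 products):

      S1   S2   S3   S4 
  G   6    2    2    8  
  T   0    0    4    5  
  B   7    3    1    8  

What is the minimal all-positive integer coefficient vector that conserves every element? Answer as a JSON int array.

Coefficients: [3, 2, 5, 4]

G: 3·6+2·2+5·2 = 32 | 4·8 = 32
T: 3·0+2·0+5·4 = 20 | 4·5 = 20
B: 3·7+2·3+5·1 = 32 | 4·8 = 32
gcd(3,2,5,4) = 1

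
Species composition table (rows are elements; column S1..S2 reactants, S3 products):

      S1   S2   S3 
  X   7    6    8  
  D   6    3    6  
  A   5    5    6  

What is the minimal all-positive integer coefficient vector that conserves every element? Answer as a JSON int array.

Coefficients: [4, 2, 5]

X: 4·7+2·6 = 40 | 5·8 = 40
D: 4·6+2·3 = 30 | 5·6 = 30
A: 4·5+2·5 = 30 | 5·6 = 30
gcd(4,2,5) = 1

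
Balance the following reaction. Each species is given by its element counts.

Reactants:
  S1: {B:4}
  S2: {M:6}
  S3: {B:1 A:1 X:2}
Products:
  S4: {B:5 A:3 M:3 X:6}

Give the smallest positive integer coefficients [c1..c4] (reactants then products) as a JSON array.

B: 1·4+1·0+6·1 = 10 | 2·5 = 10
A: 1·0+1·0+6·1 = 6 | 2·3 = 6
M: 1·0+1·6+6·0 = 6 | 2·3 = 6
X: 1·0+1·0+6·2 = 12 | 2·6 = 12
gcd(1,1,6,2) = 1

Coefficients: [1, 1, 6, 2]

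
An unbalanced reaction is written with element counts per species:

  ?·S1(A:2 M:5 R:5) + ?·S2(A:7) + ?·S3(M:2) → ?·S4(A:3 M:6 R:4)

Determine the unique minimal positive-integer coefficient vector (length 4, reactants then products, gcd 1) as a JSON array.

Coefficients: [4, 1, 5, 5]

A: 4·2+1·7+5·0 = 15 | 5·3 = 15
M: 4·5+1·0+5·2 = 30 | 5·6 = 30
R: 4·5+1·0+5·0 = 20 | 5·4 = 20
gcd(4,1,5,5) = 1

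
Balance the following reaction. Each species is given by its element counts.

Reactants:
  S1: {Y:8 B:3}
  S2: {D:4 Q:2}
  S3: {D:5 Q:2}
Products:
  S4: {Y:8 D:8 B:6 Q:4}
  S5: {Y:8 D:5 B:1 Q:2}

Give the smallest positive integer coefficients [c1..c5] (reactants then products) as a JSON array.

Y: 5·8+4·0+3·0 = 40 | 2·8+3·8 = 40
D: 5·0+4·4+3·5 = 31 | 2·8+3·5 = 31
B: 5·3+4·0+3·0 = 15 | 2·6+3·1 = 15
Q: 5·0+4·2+3·2 = 14 | 2·4+3·2 = 14
gcd(5,4,3,2,3) = 1

Coefficients: [5, 4, 3, 2, 3]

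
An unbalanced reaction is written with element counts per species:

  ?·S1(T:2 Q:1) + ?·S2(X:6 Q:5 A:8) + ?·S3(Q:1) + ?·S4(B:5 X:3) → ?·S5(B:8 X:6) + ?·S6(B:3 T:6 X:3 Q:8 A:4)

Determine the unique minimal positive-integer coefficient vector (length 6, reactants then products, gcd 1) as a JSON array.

B: 6·0+1·0+5·0+6·5 = 30 | 3·8+2·3 = 30
T: 6·2+1·0+5·0+6·0 = 12 | 3·0+2·6 = 12
X: 6·0+1·6+5·0+6·3 = 24 | 3·6+2·3 = 24
Q: 6·1+1·5+5·1+6·0 = 16 | 3·0+2·8 = 16
A: 6·0+1·8+5·0+6·0 = 8 | 3·0+2·4 = 8
gcd(6,1,5,6,3,2) = 1

Coefficients: [6, 1, 5, 6, 3, 2]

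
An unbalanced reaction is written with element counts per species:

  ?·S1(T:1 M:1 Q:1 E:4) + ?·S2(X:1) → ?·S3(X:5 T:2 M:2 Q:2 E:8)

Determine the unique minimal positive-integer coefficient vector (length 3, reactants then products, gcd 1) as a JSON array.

Coefficients: [2, 5, 1]

X: 2·0+5·1 = 5 | 1·5 = 5
T: 2·1+5·0 = 2 | 1·2 = 2
M: 2·1+5·0 = 2 | 1·2 = 2
Q: 2·1+5·0 = 2 | 1·2 = 2
E: 2·4+5·0 = 8 | 1·8 = 8
gcd(2,5,1) = 1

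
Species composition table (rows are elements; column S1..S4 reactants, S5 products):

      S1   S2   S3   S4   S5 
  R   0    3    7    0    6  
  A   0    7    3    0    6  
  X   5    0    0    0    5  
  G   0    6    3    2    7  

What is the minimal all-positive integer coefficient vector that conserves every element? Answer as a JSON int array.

Coefficients: [5, 3, 3, 4, 5]

R: 5·0+3·3+3·7+4·0 = 30 | 5·6 = 30
A: 5·0+3·7+3·3+4·0 = 30 | 5·6 = 30
X: 5·5+3·0+3·0+4·0 = 25 | 5·5 = 25
G: 5·0+3·6+3·3+4·2 = 35 | 5·7 = 35
gcd(5,3,3,4,5) = 1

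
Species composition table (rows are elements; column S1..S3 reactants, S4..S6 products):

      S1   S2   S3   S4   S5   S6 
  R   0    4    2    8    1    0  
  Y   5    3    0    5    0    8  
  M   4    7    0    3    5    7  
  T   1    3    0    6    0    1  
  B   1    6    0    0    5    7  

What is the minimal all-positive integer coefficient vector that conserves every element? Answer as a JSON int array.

R: 1·0+6·4+3·2 = 30 | 3·8+6·1+1·0 = 30
Y: 1·5+6·3+3·0 = 23 | 3·5+6·0+1·8 = 23
M: 1·4+6·7+3·0 = 46 | 3·3+6·5+1·7 = 46
T: 1·1+6·3+3·0 = 19 | 3·6+6·0+1·1 = 19
B: 1·1+6·6+3·0 = 37 | 3·0+6·5+1·7 = 37
gcd(1,6,3,3,6,1) = 1

Coefficients: [1, 6, 3, 3, 6, 1]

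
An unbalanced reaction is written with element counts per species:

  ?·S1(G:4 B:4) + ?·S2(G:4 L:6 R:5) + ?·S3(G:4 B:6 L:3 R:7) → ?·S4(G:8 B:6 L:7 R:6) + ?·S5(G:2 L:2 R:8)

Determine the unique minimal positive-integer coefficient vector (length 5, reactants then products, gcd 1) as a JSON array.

Coefficients: [3, 5, 3, 5, 2]

G: 3·4+5·4+3·4 = 44 | 5·8+2·2 = 44
B: 3·4+5·0+3·6 = 30 | 5·6+2·0 = 30
L: 3·0+5·6+3·3 = 39 | 5·7+2·2 = 39
R: 3·0+5·5+3·7 = 46 | 5·6+2·8 = 46
gcd(3,5,3,5,2) = 1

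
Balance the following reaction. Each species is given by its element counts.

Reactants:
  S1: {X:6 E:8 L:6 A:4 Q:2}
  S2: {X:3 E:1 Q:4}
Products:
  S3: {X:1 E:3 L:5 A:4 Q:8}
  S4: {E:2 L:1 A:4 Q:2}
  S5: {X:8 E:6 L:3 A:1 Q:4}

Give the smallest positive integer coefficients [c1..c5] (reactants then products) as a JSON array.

X: 3·6+5·3 = 33 | 1·1+1·0+4·8 = 33
E: 3·8+5·1 = 29 | 1·3+1·2+4·6 = 29
L: 3·6+5·0 = 18 | 1·5+1·1+4·3 = 18
A: 3·4+5·0 = 12 | 1·4+1·4+4·1 = 12
Q: 3·2+5·4 = 26 | 1·8+1·2+4·4 = 26
gcd(3,5,1,1,4) = 1

Coefficients: [3, 5, 1, 1, 4]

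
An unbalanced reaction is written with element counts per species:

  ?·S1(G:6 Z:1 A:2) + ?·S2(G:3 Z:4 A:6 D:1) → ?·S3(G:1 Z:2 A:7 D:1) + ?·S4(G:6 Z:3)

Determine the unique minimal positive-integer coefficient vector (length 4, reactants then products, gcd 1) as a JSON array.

G: 3·6+6·3 = 36 | 6·1+5·6 = 36
Z: 3·1+6·4 = 27 | 6·2+5·3 = 27
A: 3·2+6·6 = 42 | 6·7+5·0 = 42
D: 3·0+6·1 = 6 | 6·1+5·0 = 6
gcd(3,6,6,5) = 1

Coefficients: [3, 6, 6, 5]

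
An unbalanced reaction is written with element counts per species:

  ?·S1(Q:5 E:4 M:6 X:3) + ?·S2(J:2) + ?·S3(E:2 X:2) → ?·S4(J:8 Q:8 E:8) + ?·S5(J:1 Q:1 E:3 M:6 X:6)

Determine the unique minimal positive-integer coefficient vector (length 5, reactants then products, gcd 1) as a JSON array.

J: 2·0+5·2+3·0 = 10 | 1·8+2·1 = 10
Q: 2·5+5·0+3·0 = 10 | 1·8+2·1 = 10
E: 2·4+5·0+3·2 = 14 | 1·8+2·3 = 14
M: 2·6+5·0+3·0 = 12 | 1·0+2·6 = 12
X: 2·3+5·0+3·2 = 12 | 1·0+2·6 = 12
gcd(2,5,3,1,2) = 1

Coefficients: [2, 5, 3, 1, 2]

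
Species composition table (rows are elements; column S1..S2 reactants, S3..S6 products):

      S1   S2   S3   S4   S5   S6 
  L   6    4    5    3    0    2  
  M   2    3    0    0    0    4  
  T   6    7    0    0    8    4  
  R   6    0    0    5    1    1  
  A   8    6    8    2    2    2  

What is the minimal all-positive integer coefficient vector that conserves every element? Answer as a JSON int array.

Coefficients: [6, 4, 5, 5, 5, 6]

L: 6·6+4·4 = 52 | 5·5+5·3+5·0+6·2 = 52
M: 6·2+4·3 = 24 | 5·0+5·0+5·0+6·4 = 24
T: 6·6+4·7 = 64 | 5·0+5·0+5·8+6·4 = 64
R: 6·6+4·0 = 36 | 5·0+5·5+5·1+6·1 = 36
A: 6·8+4·6 = 72 | 5·8+5·2+5·2+6·2 = 72
gcd(6,4,5,5,5,6) = 1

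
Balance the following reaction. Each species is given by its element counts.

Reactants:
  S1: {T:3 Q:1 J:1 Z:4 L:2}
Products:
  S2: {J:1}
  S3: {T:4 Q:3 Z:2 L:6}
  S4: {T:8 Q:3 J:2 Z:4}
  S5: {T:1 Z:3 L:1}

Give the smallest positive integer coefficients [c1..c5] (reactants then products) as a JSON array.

Coefficients: [6, 4, 1, 1, 6]

T: 6·3 = 18 | 4·0+1·4+1·8+6·1 = 18
Q: 6·1 = 6 | 4·0+1·3+1·3+6·0 = 6
J: 6·1 = 6 | 4·1+1·0+1·2+6·0 = 6
Z: 6·4 = 24 | 4·0+1·2+1·4+6·3 = 24
L: 6·2 = 12 | 4·0+1·6+1·0+6·1 = 12
gcd(6,4,1,1,6) = 1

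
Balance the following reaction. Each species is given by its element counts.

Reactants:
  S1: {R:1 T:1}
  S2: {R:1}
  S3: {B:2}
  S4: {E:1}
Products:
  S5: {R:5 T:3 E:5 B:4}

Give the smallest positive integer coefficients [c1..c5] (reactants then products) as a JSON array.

R: 3·1+2·1+2·0+5·0 = 5 | 1·5 = 5
T: 3·1+2·0+2·0+5·0 = 3 | 1·3 = 3
E: 3·0+2·0+2·0+5·1 = 5 | 1·5 = 5
B: 3·0+2·0+2·2+5·0 = 4 | 1·4 = 4
gcd(3,2,2,5,1) = 1

Coefficients: [3, 2, 2, 5, 1]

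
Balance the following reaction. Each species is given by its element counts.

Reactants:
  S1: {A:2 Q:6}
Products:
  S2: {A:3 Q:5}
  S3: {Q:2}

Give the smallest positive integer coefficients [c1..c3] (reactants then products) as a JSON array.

A: 3·2 = 6 | 2·3+4·0 = 6
Q: 3·6 = 18 | 2·5+4·2 = 18
gcd(3,2,4) = 1

Coefficients: [3, 2, 4]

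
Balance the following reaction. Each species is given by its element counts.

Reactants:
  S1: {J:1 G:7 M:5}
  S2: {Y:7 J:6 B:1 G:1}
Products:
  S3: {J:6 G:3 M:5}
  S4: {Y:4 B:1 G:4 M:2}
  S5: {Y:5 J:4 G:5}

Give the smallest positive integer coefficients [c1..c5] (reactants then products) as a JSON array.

Coefficients: [6, 5, 4, 5, 3]

Y: 6·0+5·7 = 35 | 4·0+5·4+3·5 = 35
J: 6·1+5·6 = 36 | 4·6+5·0+3·4 = 36
B: 6·0+5·1 = 5 | 4·0+5·1+3·0 = 5
G: 6·7+5·1 = 47 | 4·3+5·4+3·5 = 47
M: 6·5+5·0 = 30 | 4·5+5·2+3·0 = 30
gcd(6,5,4,5,3) = 1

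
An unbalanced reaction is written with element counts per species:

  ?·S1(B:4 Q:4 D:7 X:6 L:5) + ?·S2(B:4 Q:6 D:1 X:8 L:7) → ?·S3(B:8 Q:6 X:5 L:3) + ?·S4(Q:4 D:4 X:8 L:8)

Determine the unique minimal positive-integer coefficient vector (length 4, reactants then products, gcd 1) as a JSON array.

Coefficients: [2, 6, 4, 5]

B: 2·4+6·4 = 32 | 4·8+5·0 = 32
Q: 2·4+6·6 = 44 | 4·6+5·4 = 44
D: 2·7+6·1 = 20 | 4·0+5·4 = 20
X: 2·6+6·8 = 60 | 4·5+5·8 = 60
L: 2·5+6·7 = 52 | 4·3+5·8 = 52
gcd(2,6,4,5) = 1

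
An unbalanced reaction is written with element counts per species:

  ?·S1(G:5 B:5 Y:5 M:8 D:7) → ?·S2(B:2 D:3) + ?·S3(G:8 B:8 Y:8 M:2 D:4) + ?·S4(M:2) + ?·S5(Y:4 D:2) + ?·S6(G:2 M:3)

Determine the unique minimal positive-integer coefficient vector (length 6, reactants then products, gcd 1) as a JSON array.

Coefficients: [4, 6, 1, 6, 3, 6]

G: 4·5 = 20 | 6·0+1·8+6·0+3·0+6·2 = 20
B: 4·5 = 20 | 6·2+1·8+6·0+3·0+6·0 = 20
Y: 4·5 = 20 | 6·0+1·8+6·0+3·4+6·0 = 20
M: 4·8 = 32 | 6·0+1·2+6·2+3·0+6·3 = 32
D: 4·7 = 28 | 6·3+1·4+6·0+3·2+6·0 = 28
gcd(4,6,1,6,3,6) = 1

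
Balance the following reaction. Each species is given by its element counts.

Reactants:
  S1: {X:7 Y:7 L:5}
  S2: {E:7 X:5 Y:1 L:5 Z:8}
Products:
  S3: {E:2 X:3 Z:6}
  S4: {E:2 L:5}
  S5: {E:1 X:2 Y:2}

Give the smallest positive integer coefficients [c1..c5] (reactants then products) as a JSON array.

Coefficients: [1, 3, 4, 4, 5]

E: 1·0+3·7 = 21 | 4·2+4·2+5·1 = 21
X: 1·7+3·5 = 22 | 4·3+4·0+5·2 = 22
Y: 1·7+3·1 = 10 | 4·0+4·0+5·2 = 10
L: 1·5+3·5 = 20 | 4·0+4·5+5·0 = 20
Z: 1·0+3·8 = 24 | 4·6+4·0+5·0 = 24
gcd(1,3,4,4,5) = 1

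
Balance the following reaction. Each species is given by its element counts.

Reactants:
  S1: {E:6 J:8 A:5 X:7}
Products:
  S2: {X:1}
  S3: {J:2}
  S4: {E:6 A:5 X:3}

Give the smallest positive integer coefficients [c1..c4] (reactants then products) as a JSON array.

E: 1·6 = 6 | 4·0+4·0+1·6 = 6
J: 1·8 = 8 | 4·0+4·2+1·0 = 8
A: 1·5 = 5 | 4·0+4·0+1·5 = 5
X: 1·7 = 7 | 4·1+4·0+1·3 = 7
gcd(1,4,4,1) = 1

Coefficients: [1, 4, 4, 1]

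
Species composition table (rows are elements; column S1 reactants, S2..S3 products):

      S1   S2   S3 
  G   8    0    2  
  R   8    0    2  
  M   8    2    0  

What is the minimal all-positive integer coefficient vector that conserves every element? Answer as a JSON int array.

G: 1·8 = 8 | 4·0+4·2 = 8
R: 1·8 = 8 | 4·0+4·2 = 8
M: 1·8 = 8 | 4·2+4·0 = 8
gcd(1,4,4) = 1

Coefficients: [1, 4, 4]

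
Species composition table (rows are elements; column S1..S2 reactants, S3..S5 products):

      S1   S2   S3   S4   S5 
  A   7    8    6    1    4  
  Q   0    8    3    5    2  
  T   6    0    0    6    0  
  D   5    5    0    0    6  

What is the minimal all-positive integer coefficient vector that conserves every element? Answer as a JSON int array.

A: 2·7+4·8 = 46 | 4·6+2·1+5·4 = 46
Q: 2·0+4·8 = 32 | 4·3+2·5+5·2 = 32
T: 2·6+4·0 = 12 | 4·0+2·6+5·0 = 12
D: 2·5+4·5 = 30 | 4·0+2·0+5·6 = 30
gcd(2,4,4,2,5) = 1

Coefficients: [2, 4, 4, 2, 5]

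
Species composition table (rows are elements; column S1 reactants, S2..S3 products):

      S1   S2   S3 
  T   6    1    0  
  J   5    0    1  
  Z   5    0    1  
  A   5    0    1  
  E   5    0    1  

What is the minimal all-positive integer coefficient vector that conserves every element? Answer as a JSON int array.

Coefficients: [1, 6, 5]

T: 1·6 = 6 | 6·1+5·0 = 6
J: 1·5 = 5 | 6·0+5·1 = 5
Z: 1·5 = 5 | 6·0+5·1 = 5
A: 1·5 = 5 | 6·0+5·1 = 5
E: 1·5 = 5 | 6·0+5·1 = 5
gcd(1,6,5) = 1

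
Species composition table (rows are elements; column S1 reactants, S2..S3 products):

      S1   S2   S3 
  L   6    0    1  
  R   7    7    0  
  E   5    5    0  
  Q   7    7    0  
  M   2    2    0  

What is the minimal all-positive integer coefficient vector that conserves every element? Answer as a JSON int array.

Coefficients: [1, 1, 6]

L: 1·6 = 6 | 1·0+6·1 = 6
R: 1·7 = 7 | 1·7+6·0 = 7
E: 1·5 = 5 | 1·5+6·0 = 5
Q: 1·7 = 7 | 1·7+6·0 = 7
M: 1·2 = 2 | 1·2+6·0 = 2
gcd(1,1,6) = 1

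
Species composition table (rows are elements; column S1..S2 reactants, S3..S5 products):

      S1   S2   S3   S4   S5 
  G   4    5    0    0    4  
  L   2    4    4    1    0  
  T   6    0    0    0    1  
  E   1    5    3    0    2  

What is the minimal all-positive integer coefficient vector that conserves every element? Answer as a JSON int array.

G: 1·4+4·5 = 24 | 3·0+6·0+6·4 = 24
L: 1·2+4·4 = 18 | 3·4+6·1+6·0 = 18
T: 1·6+4·0 = 6 | 3·0+6·0+6·1 = 6
E: 1·1+4·5 = 21 | 3·3+6·0+6·2 = 21
gcd(1,4,3,6,6) = 1

Coefficients: [1, 4, 3, 6, 6]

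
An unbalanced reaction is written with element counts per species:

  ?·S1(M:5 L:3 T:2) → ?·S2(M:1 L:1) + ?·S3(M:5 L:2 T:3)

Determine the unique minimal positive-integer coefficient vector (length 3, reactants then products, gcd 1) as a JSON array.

Coefficients: [3, 5, 2]

M: 3·5 = 15 | 5·1+2·5 = 15
L: 3·3 = 9 | 5·1+2·2 = 9
T: 3·2 = 6 | 5·0+2·3 = 6
gcd(3,5,2) = 1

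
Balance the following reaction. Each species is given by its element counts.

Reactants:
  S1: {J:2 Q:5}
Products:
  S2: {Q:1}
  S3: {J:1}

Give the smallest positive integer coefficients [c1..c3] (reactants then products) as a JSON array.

J: 1·2 = 2 | 5·0+2·1 = 2
Q: 1·5 = 5 | 5·1+2·0 = 5
gcd(1,5,2) = 1

Coefficients: [1, 5, 2]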